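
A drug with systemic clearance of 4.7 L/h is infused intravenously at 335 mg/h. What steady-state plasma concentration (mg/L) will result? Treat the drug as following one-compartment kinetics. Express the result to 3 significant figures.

71.3 mg/L

Css = rate / CL = 335 / 4.700 = 71.28 mg/L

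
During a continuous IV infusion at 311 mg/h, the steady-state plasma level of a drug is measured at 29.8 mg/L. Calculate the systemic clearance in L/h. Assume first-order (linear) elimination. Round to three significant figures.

At steady state, infusion rate = CL × Css, so CL = rate / Css.
CL = 311 / 29.8 = 10.44 L/h

10.4 L/h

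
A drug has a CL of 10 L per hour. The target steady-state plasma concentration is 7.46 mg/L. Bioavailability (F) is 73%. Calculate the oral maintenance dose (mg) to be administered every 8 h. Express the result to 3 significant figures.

818 mg

D = CL × Css × τ / F = 10.00 × 7.46 × 8 / 0.73 = 817.5 mg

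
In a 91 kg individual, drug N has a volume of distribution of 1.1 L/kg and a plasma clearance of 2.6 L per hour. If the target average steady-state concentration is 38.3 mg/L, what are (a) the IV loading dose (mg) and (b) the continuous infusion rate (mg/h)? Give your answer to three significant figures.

(a) 3830 mg; (b) 99.6 mg/h

Total Vd = 1.1 × 91 = 100.1 L
Loading: fill Vd to C_target → 100.1 L × 38.3 mg/L = 3834 mg
Maintenance: replace elimination → rate = CL × Css = 2.600 × 38.3 = 99.58 mg/h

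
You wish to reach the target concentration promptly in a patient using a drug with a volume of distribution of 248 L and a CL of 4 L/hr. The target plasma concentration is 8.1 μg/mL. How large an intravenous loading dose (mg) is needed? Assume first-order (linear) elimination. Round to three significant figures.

2010 mg

LD is governed by Vd — clearance does not enter the loading-dose calculation.
LD = Vd × C = 248.0 × 8.100 = 2009 mg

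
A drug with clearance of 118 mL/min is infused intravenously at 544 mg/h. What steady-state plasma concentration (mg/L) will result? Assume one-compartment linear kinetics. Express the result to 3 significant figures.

76.8 mg/L

Convert clearance: 118 mL/min × 60 min/h ÷ 1000 mL/L = 7.080 L/h
Css = rate / CL = 544 / 7.080 = 76.84 mg/L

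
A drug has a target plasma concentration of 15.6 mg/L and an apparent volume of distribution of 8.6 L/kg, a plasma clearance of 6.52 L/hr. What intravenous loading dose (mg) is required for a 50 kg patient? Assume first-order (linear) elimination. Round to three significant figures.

Vd = 8.6 L/kg × 50 kg = 430.0 L
LD = Vd × C = 430.0 × 15.60 = 6708 mg

6710 mg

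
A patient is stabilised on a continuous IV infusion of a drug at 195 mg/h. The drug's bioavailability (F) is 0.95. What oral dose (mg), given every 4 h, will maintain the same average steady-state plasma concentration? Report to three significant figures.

To maintain the same Css, the systemic dosing rate must be unchanged: F·D/τ = infusion rate.
D = rate × τ / F = 195 × 4 / 0.95 = 821.1 mg

821 mg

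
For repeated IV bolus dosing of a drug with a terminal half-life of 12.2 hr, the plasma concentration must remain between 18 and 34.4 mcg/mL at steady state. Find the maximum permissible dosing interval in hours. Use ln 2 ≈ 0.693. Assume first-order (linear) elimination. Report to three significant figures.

k = 0.693 / t½ = 0.693 / 12.2 = 0.05680 h⁻¹
Between IV bolus doses, concentration decays as C = C₀·e^(−kτ), so C_peak/C_trough = e^(kτ).
τ_max = ln(C_peak/C_trough) / k = ln(34.4/18) / 0.05680 = 0.6477 / 0.05680 = 11.40 h

11.4 h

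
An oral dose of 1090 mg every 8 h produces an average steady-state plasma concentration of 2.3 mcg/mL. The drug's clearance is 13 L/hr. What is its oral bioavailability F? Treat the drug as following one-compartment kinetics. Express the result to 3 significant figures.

F·D/τ = CL·Css at steady state → F = CL·Css·τ / D.
F = 13 × 2.3 × 8 / 1090 = 0.219

0.219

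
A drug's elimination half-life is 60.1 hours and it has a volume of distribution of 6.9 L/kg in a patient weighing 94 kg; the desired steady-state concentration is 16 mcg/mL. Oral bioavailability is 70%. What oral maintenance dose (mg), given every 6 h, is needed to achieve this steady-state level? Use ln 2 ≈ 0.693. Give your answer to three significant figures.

Vd = 6.9 L/kg × 94 kg = 648.6 L
k = 0.693/60.1 = 0.01153 h⁻¹, so CL = k·Vd = 0.01153 × 648.6 = 7.478 L/h
D = CL × Css × τ / F = 7.478 × 16 × 6 / 0.7 = 1026 mg

1030 mg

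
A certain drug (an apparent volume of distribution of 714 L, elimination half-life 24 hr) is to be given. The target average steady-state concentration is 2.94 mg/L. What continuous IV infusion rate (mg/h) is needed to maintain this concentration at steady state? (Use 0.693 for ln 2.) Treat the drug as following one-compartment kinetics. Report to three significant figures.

60.6 mg/h

CL = ln 2 · Vd / t½ = 0.693 × 714.0 / 24 = 20.62 L/h
Infusion rate = CL × Css = 20.62 × 2.94 = 60.62 mg/h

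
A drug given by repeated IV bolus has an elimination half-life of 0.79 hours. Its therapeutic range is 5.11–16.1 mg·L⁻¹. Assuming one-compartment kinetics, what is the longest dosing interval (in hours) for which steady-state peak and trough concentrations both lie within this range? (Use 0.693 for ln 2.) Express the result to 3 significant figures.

1.31 h

k = 0.693 / t½ = 0.693 / 0.79 = 0.8772 h⁻¹
Between IV bolus doses, concentration decays as C = C₀·e^(−kτ), so C_peak/C_trough = e^(kτ).
τ_max = ln(C_peak/C_trough) / k = ln(16.1/5.11) / 0.8772 = 1.148 / 0.8772 = 1.309 h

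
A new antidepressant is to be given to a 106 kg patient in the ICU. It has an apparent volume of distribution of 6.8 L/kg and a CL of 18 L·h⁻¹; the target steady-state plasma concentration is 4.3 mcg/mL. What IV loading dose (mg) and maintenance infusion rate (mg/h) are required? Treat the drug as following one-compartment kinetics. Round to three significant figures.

(a) 3100 mg; (b) 77.4 mg/h

Total Vd = 6.8 × 106 = 720.8 L
LD = Vd · C_target = 720.8 × 4.3 = 3099 mg
Maintenance: replace elimination → rate = CL × Css = 18.00 × 4.3 = 77.40 mg/h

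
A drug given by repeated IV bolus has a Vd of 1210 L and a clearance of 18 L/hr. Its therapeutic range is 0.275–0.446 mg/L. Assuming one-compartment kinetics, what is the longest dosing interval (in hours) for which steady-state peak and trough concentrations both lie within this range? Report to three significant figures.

k = CL / Vd = 18.00 / 1210 = 0.01488 h⁻¹
Between IV bolus doses, concentration decays as C = C₀·e^(−kτ), so C_peak/C_trough = e^(kτ).
τ_max = ln(C_peak/C_trough) / k = ln(0.446/0.275) / 0.01488 = 0.4835 / 0.01488 = 32.49 h

32.5 h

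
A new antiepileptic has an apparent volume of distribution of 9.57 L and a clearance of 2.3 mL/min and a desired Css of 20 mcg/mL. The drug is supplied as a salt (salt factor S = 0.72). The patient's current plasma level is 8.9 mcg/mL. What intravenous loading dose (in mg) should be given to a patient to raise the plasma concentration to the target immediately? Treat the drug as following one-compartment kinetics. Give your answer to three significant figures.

148 mg

Concentration deficit ΔC = 20 − 8.9 = 11.10 mg/L
LD = Vd × ΔC / S = 9.570 × 11.10 / 0.72 = 147.5 mg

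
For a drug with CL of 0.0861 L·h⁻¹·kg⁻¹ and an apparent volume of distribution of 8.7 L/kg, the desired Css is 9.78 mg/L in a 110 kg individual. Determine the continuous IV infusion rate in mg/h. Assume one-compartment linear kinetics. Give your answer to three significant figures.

CL = 0.0861 L·h⁻¹·kg⁻¹ × 110 kg = 9.471 L/h
Rate = CL × Css = 9.471 × 9.78 = 92.63 mg/h

92.6 mg/h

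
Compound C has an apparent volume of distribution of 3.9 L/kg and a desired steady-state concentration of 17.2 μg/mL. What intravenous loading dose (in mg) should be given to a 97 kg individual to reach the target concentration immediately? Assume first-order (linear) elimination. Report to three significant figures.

6510 mg

Vd(total) = 97 kg × 3.9 L/kg = 378.3 L
The loading dose fills Vd to the target concentration.
LD = Vd × C = 378.3 × 17.20 = 6507 mg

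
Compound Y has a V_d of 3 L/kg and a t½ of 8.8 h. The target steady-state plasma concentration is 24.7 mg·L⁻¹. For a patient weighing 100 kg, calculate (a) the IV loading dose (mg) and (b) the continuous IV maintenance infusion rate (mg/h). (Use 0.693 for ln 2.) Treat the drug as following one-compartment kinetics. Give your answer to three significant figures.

(a) 7410 mg; (b) 584 mg/h

Total Vd = 3 × 100 = 300.0 L
LD = Vd × C = 300.0 × 24.7 = 7410 mg
CL = 0.693 × Vd / t½ = 0.693 × 300.0 / 8.8 = 23.63 L/h
Infusion rate = CL × Css = 23.63 × 24.7 = 583.7 mg/h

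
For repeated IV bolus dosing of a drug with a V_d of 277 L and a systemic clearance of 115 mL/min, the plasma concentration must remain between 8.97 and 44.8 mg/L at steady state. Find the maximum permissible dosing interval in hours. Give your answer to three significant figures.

64.6 h

CL = 115 mL/min = 115 × 0.06 = 6.900 L/h
k = CL / Vd = 6.900 / 277.0 = 0.02491 h⁻¹
Between IV bolus doses, concentration decays as C = C₀·e^(−kτ), so C_peak/C_trough = e^(kτ).
τ_max = ln(C_peak/C_trough) / k = ln(44.8/8.97) / 0.02491 = 1.608 / 0.02491 = 64.55 h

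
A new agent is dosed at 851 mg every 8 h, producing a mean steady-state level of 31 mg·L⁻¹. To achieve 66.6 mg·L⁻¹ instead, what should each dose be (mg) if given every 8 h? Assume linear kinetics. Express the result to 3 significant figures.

1830 mg

With linear kinetics, Css is proportional to dose rate (D/τ) at fixed clearance.
D₂ = D₁ × (Css,target / Css,current) = 851 × 66.6/31 = 1828 mg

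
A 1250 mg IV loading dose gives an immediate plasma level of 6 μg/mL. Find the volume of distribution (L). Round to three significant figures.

Immediately after an IV bolus, C₀ = Dose / Vd, so Vd = Dose / C₀.
Vd = 1250 / 6 = 208.3 L

208 L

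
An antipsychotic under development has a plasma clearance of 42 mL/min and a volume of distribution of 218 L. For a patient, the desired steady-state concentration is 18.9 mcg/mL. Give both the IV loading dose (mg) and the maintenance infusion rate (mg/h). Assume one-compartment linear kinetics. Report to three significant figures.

LD = Vd · C_target = 218.0 × 18.9 = 4120 mg
CL = 42 mL/min × 60/1000 = 2.520 L/h
Maintenance: replace elimination → rate = CL × Css = 2.520 × 18.9 = 47.63 mg/h

(a) 4120 mg; (b) 47.6 mg/h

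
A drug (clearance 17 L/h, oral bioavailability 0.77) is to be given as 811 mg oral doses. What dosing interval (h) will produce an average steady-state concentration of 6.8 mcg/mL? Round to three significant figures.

5.40 h

F·D/τ = CL·Css → τ = F·D / (CL·Css).
τ = 0.77 × 811 / (17 × 6.8) = 5.402 h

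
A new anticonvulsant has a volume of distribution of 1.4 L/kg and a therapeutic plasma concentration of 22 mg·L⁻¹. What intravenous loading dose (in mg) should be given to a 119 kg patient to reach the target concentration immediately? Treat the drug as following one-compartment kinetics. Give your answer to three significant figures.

Vd(total) = 119 kg × 1.4 L/kg = 166.6 L
The loading dose fills Vd to the target concentration.
LD = Vd × C = 166.6 × 22.00 = 3665 mg

3670 mg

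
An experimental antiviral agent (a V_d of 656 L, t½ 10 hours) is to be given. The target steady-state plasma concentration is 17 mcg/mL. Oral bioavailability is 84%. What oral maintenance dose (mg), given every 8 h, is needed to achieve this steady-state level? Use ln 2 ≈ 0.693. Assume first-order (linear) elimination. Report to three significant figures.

7360 mg

CL = ln 2 · Vd / t½ = 0.693 × 656.0 / 10 = 45.46 L/h
D = CL × Css × τ / F = 45.46 × 17 × 8 / 0.84 = 7360 mg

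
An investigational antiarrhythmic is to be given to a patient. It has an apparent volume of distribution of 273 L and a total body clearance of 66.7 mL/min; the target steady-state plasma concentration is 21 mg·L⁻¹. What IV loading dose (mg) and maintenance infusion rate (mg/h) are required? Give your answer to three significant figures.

(a) 5730 mg; (b) 84.0 mg/h

Loading dose = Vd × C = 273.0 × 21 = 5733 mg
CL = 66.7 mL/min × 60/1000 = 4.002 L/h
Maintenance infusion rate = CL × Css = 4.002 × 21 = 84.04 mg/h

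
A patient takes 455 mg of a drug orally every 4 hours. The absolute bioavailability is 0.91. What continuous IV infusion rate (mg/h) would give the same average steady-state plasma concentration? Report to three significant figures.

104 mg/h

Equivalent systemic input: infusion rate = F·D/τ.
Rate = 0.91 × 455 / 4 = 103.5 mg/h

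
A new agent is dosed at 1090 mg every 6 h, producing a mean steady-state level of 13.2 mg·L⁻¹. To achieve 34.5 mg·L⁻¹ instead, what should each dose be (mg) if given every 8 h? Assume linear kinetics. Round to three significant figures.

With linear kinetics, Css is proportional to dose rate (D/τ) at fixed clearance.
D₂ = D₁ × (Css,target / Css,current) × (τ₂/τ₁) = 1090 × (34.5/13.2) × (8/6) = 3798 mg

3800 mg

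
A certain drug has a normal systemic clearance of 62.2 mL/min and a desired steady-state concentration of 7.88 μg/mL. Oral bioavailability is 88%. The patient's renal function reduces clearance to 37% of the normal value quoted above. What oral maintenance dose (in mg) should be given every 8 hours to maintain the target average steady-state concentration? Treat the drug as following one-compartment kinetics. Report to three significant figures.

98.9 mg

CL = 62.2 mL/min = 62.2 × 0.06 = 3.732 L/h
Patient clearance = 0.37 × 3.732 = 1.381 L/h
At steady state, dose per interval replaces the amount cleared in that interval: F·D/τ = CL·Css.
D = CL × Css × τ / F = 1.381 × 7.88 × 8 / 0.88 = 98.93 mg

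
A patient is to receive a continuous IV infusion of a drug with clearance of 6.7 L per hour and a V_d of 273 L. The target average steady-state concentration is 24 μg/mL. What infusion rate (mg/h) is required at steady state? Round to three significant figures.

161 mg/h

At steady state, infusion rate equals elimination rate: rate in = CL × Css.
Rate = CL × Css = 6.700 × 24 = 160.8 mg/h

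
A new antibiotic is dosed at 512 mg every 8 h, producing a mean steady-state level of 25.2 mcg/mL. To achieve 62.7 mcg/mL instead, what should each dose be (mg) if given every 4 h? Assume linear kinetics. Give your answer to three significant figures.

With linear kinetics, Css is proportional to dose rate (D/τ) at fixed clearance.
D₂ = D₁ × (Css,target / Css,current) × (τ₂/τ₁) = 512 × (62.7/25.2) × (4/8) = 637.0 mg

637 mg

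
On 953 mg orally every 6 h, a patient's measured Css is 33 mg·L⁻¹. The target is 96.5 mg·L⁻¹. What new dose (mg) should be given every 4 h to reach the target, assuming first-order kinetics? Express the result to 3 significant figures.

1860 mg

For first-order elimination, Css ∝ F·D/(CL·τ); F and CL are unchanged, so Css ∝ D/τ.
D₂ = D₁ × (Css,target / Css,current) × (τ₂/τ₁) = 953 × (96.5/33) × (4/6) = 1858 mg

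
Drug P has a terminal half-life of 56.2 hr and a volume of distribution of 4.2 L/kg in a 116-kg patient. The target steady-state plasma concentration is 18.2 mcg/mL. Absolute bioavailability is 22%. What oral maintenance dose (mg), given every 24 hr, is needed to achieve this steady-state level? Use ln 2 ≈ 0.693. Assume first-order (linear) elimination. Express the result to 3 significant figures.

11900 mg

Vd(total) = 116 kg × 4.2 L/kg = 487.2 L
CL = 0.693 × Vd / t½ = 0.693 × 487.2 / 56.2 = 6.008 L/h
D = CL × Css × τ / F = 6.008 × 18.2 × 24 / 0.22 = 11930 mg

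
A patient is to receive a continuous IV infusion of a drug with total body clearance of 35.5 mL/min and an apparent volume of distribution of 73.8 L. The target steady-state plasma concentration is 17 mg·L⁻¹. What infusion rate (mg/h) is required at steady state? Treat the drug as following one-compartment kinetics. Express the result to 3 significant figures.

36.2 mg/h

Convert clearance: 35.5 mL/min × 60 min/h ÷ 1000 mL/L = 2.130 L/h
Maintenance depends on clearance, not Vd — rate in must match rate out.
Rate = CL × Css = 2.130 × 17 = 36.21 mg/h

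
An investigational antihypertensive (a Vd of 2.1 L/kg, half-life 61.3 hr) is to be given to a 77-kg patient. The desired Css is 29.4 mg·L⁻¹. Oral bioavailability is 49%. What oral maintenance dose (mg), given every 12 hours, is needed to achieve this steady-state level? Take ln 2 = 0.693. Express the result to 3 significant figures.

1320 mg

Vd(total) = 77 kg × 2.1 L/kg = 161.7 L
CL = ln 2 · Vd / t½ = 0.693 × 161.7 / 61.3 = 1.828 L/h
D = CL × Css × τ / F = 1.828 × 29.4 × 12 / 0.49 = 1316 mg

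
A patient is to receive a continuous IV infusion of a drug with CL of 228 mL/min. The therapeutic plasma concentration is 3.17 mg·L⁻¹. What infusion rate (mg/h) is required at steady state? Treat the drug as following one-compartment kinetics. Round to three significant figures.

43.4 mg/h

CL = 228 mL/min × 60/1000 = 13.68 L/h
Infusion rate = CL · Css = 13.68 L/h × 3.17 mg/L = 43.37 mg/h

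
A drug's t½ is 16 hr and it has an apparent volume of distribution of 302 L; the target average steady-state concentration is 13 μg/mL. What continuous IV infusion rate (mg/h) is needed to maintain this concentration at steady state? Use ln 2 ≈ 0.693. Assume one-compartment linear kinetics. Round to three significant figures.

k = 0.693/16 = 0.04331 h⁻¹, so CL = k·Vd = 0.04331 × 302.0 = 13.08 L/h
Infusion rate = CL × Css = 13.08 × 13 = 170.0 mg/h

170 mg/h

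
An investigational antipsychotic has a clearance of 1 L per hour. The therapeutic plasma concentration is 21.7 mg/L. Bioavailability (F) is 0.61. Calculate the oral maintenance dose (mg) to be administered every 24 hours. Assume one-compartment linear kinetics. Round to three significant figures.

D = CL × Css × τ / F = 1.000 × 21.7 × 24 / 0.61 = 853.8 mg

854 mg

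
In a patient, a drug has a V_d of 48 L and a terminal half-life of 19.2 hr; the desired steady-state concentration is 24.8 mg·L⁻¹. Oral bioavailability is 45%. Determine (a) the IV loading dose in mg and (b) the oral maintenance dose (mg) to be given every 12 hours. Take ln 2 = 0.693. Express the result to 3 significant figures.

(a) 1190 mg; (b) 1150 mg

LD = Vd × C = 48.00 × 24.8 = 1190 mg
CL = 0.693 × Vd / t½ = 0.693 × 48.00 / 19.2 = 1.733 L/h
D = CL × Css × τ / F = 1.733 × 24.8 × 12 / 0.45 = 1146 mg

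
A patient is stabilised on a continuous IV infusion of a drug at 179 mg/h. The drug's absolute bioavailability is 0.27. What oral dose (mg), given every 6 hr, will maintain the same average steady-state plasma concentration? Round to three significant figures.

3980 mg

To maintain the same Css, the systemic dosing rate must be unchanged: F·D/τ = infusion rate.
D = rate × τ / F = 179 × 6 / 0.27 = 3978 mg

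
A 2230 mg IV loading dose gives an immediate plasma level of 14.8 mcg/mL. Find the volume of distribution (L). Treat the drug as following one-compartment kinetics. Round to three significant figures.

Immediately after an IV bolus, C₀ = Dose / Vd, so Vd = Dose / C₀.
Vd = 2230 / 14.8 = 150.7 L

151 L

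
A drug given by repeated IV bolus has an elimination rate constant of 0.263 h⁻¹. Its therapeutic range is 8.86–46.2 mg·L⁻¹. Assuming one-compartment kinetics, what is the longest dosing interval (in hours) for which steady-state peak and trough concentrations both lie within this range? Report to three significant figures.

Between IV bolus doses, concentration decays as C = C₀·e^(−kτ), so C_peak/C_trough = e^(kτ).
τ_max = ln(C_peak/C_trough) / k = ln(46.2/8.86) / 0.2630 = 1.651 / 0.2630 = 6.278 h

6.28 h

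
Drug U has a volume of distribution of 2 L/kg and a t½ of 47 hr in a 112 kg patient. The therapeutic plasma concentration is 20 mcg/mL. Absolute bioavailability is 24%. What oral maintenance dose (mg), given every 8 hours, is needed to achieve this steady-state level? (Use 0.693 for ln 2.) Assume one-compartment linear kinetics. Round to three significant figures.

Total Vd = 2 × 112 = 224.0 L
CL = ln 2 · Vd / t½ = 0.693 × 224.0 / 47 = 3.303 L/h
D = CL × Css × τ / F = 3.303 × 20 × 8 / 0.24 = 2202 mg

2200 mg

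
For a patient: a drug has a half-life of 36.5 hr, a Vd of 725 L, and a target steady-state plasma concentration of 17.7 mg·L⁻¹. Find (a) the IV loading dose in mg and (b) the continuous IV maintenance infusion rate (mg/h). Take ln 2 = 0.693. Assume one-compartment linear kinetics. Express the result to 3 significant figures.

LD = Vd × C = 725.0 × 17.7 = 12830 mg
CL = 0.693 × Vd / t½ = 0.693 × 725.0 / 36.5 = 13.77 L/h
Infusion rate = CL × Css = 13.77 × 17.7 = 243.7 mg/h

(a) 12800 mg; (b) 244 mg/h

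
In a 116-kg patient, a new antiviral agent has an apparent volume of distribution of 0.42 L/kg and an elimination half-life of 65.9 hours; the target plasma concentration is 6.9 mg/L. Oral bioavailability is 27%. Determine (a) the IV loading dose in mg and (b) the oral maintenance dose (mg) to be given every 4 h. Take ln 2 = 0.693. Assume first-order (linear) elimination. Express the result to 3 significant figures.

Vd = 0.42 L/kg × 116 kg = 48.72 L
LD = Vd × C = 48.72 × 6.9 = 336.2 mg
CL = 0.693 × Vd / t½ = 0.693 × 48.72 / 65.9 = 0.5123 L/h
D = CL × Css × τ / F = 0.5123 × 6.9 × 4 / 0.27 = 52.37 mg

(a) 336 mg; (b) 52.4 mg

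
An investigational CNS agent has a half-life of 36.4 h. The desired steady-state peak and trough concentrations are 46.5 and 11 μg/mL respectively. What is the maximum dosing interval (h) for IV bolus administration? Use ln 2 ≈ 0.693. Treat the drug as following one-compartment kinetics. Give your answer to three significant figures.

75.7 h

k = 0.693 / t½ = 0.693 / 36.4 = 0.01904 h⁻¹
Between IV bolus doses, concentration decays as C = C₀·e^(−kτ), so C_peak/C_trough = e^(kτ).
τ_max = ln(C_peak/C_trough) / k = ln(46.5/11) / 0.01904 = 1.442 / 0.01904 = 75.74 h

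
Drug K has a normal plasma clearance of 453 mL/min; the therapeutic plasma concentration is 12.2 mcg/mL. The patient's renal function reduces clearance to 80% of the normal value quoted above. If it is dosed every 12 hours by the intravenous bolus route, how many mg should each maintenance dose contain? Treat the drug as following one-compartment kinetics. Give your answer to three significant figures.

Convert clearance: 453 mL/min × 60 min/h ÷ 1000 mL/L = 27.18 L/h
Patient clearance = 0.8 × 27.18 = 21.74 L/h
D = CL × Css × τ = 21.74 × 12.2 × 12 = 3183 mg

3180 mg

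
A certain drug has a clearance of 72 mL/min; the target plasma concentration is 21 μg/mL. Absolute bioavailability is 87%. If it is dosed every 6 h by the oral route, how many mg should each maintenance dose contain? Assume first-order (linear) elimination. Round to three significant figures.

626 mg

Convert clearance: 72 mL/min × 60 min/h ÷ 1000 mL/L = 4.320 L/h
At steady state, dose per interval replaces the amount cleared in that interval: F·D/τ = CL·Css.
D = CL × Css × τ / F = 4.320 × 21 × 6 / 0.87 = 625.7 mg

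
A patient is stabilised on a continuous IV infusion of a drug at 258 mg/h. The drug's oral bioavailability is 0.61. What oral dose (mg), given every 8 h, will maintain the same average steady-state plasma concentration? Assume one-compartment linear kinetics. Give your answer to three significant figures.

To maintain the same Css, the systemic dosing rate must be unchanged: F·D/τ = infusion rate.
D = rate × τ / F = 258 × 8 / 0.61 = 3384 mg

3380 mg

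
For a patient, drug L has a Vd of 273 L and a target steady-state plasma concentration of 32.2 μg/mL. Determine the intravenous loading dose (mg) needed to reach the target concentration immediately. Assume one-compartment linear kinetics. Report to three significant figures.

8790 mg

LD = Vd × C = 273.0 × 32.20 = 8791 mg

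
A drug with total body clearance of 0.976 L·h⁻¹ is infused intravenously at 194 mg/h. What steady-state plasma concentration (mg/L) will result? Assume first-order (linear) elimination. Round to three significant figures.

199 mg/L

Css = rate / CL = 194 / 0.9760 = 198.8 mg/L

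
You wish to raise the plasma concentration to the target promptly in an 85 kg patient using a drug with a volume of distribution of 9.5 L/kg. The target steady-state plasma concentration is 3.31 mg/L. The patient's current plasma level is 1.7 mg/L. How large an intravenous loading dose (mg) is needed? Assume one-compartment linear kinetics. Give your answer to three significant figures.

Vd(total) = 85 kg × 9.5 L/kg = 807.5 L
The loading dose fills Vd to the target concentration.
Concentration deficit ΔC = 3.31 − 1.7 = 1.610 mg/L
LD = Vd × ΔC = 807.5 × 1.610 = 1300 mg

1300 mg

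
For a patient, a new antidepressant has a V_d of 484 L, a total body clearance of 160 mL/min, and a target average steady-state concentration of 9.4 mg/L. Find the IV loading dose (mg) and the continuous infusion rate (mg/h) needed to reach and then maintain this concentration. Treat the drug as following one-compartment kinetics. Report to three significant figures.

Loading dose = Vd × C = 484.0 × 9.4 = 4550 mg
CL = 160 mL/min = 160 × 0.06 = 9.600 L/h
Infusion rate = 9.600 L/h × 9.4 mg/L = 90.24 mg/h

(a) 4550 mg; (b) 90.2 mg/h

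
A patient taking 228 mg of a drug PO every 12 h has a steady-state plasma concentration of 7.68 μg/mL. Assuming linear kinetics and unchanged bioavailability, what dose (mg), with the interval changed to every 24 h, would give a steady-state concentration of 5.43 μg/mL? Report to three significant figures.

For first-order elimination, Css ∝ F·D/(CL·τ); F and CL are unchanged, so Css ∝ D/τ.
D₂ = D₁ × (Css,target / Css,current) × (τ₂/τ₁) = 228 × (5.43/7.68) × (24/12) = 322.4 mg

322 mg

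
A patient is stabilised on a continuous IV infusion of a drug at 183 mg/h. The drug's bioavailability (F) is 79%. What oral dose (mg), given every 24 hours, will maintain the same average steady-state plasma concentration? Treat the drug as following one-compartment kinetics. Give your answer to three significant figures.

5560 mg

To maintain the same Css, the systemic dosing rate must be unchanged: F·D/τ = infusion rate.
D = rate × τ / F = 183 × 24 / 0.79 = 5559 mg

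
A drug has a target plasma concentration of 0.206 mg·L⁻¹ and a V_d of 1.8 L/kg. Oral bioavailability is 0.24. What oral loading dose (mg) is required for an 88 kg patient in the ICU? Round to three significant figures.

136 mg

Vd = 1.8 L/kg × 88 kg = 158.4 L
LD = Vd × C / F = 158.4 × 0.2060 / 0.24 = 136.0 mg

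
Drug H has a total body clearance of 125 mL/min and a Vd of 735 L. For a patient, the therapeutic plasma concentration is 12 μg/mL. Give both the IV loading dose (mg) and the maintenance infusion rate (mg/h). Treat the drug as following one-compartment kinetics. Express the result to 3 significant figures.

LD = Vd · C_target = 735.0 × 12 = 8820 mg
CL = 125 mL/min × 60/1000 = 7.500 L/h
Maintenance: replace elimination → rate = CL × Css = 7.500 × 12 = 90.00 mg/h

(a) 8820 mg; (b) 90.0 mg/h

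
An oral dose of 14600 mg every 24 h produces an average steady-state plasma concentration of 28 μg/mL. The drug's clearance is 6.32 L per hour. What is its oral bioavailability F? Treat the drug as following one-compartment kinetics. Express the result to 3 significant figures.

0.291

F·D/τ = CL·Css at steady state → F = CL·Css·τ / D.
F = 6.32 × 28 × 24 / 14600 = 0.291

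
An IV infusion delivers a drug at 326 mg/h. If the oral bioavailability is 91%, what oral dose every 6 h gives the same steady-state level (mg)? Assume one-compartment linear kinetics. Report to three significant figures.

2150 mg

To maintain the same Css, the systemic dosing rate must be unchanged: F·D/τ = infusion rate.
D = rate × τ / F = 326 × 6 / 0.91 = 2149 mg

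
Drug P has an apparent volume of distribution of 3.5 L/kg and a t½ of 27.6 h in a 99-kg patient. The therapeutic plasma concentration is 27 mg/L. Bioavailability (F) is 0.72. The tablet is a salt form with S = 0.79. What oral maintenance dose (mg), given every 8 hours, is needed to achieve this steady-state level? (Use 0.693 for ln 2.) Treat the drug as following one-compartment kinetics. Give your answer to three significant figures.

3300 mg

Total Vd = 3.5 × 99 = 346.5 L
k = 0.693/27.6 = 0.02511 h⁻¹, so CL = k·Vd = 0.02511 × 346.5 = 8.701 L/h
D = CL × Css × τ / F / S = 8.701 × 27 × 8 / 0.72 / 0.79 = 3304 mg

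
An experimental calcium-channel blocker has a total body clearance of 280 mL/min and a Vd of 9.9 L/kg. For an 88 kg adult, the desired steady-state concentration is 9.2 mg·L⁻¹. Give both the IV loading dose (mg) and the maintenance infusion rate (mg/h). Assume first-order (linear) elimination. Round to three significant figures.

(a) 8020 mg; (b) 155 mg/h

Vd(total) = 88 kg × 9.9 L/kg = 871.2 L
Loading dose = Vd × C = 871.2 × 9.2 = 8015 mg
Convert clearance: 280 mL/min × 60 min/h ÷ 1000 mL/L = 16.80 L/h
Maintenance: replace elimination → rate = CL × Css = 16.80 × 9.2 = 154.6 mg/h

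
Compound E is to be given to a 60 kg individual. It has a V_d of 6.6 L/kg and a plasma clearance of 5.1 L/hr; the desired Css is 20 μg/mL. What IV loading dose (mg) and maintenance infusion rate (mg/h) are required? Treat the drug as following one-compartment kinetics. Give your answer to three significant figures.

(a) 7920 mg; (b) 102 mg/h

Vd(total) = 60 kg × 6.6 L/kg = 396.0 L
Loading dose = Vd × C = 396.0 × 20 = 7920 mg
Maintenance: replace elimination → rate = CL × Css = 5.100 × 20 = 102.0 mg/h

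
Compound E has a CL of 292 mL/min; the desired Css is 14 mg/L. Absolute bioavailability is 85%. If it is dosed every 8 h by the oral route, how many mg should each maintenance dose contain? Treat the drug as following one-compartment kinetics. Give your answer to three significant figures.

2310 mg

Convert clearance: 292 mL/min × 60 min/h ÷ 1000 mL/L = 17.52 L/h
At steady state, dose per interval replaces the amount cleared in that interval: F·D/τ = CL·Css.
D = CL × Css × τ / F = 17.52 × 14 × 8 / 0.85 = 2309 mg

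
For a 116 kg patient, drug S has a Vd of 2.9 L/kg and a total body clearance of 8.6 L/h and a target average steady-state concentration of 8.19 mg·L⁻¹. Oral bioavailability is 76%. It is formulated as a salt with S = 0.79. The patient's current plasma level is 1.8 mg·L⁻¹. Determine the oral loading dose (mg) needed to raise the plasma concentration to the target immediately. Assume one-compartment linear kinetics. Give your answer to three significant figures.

Total Vd = 2.9 × 116 = 336.4 L
Concentration deficit ΔC = 8.19 − 1.8 = 6.390 mg/L
LD = Vd × ΔC / F / S = 336.4 × 6.390 / 0.76 / 0.79 = 3580 mg

3580 mg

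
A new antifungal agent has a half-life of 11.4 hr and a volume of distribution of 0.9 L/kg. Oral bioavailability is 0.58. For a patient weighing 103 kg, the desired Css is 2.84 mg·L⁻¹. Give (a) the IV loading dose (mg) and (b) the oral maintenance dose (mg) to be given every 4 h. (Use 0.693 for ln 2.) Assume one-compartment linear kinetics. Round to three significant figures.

(a) 263 mg; (b) 110 mg

Vd = 0.9 L/kg × 103 kg = 92.70 L
LD = Vd × C = 92.70 × 2.84 = 263.3 mg
CL = 0.693 × Vd / t½ = 0.693 × 92.70 / 11.4 = 5.635 L/h
D = CL × Css × τ / F = 5.635 × 2.84 × 4 / 0.58 = 110.4 mg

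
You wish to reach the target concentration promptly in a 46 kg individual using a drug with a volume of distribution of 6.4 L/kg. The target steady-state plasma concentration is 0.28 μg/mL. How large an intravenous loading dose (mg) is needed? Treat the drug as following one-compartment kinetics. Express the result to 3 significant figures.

82.4 mg

Vd(total) = 46 kg × 6.4 L/kg = 294.4 L
LD = Vd × C = 294.4 × 0.2800 = 82.43 mg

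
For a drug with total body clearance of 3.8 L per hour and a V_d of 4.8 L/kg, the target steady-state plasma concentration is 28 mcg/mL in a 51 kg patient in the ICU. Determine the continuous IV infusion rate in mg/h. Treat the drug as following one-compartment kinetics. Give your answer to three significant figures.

Vd does not affect the maintenance rate; only clearance governs steady-state input.
R₀ = 3.800 × 28 = 106.4 mg/h

106 mg/h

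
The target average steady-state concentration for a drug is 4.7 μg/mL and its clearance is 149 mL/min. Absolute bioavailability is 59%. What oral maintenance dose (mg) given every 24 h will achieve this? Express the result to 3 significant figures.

1710 mg

CL = 149 mL/min × 60/1000 = 8.940 L/h
At steady state, dose per interval replaces the amount cleared in that interval: F·D/τ = CL·Css.
D = CL × Css × τ / F = 8.940 × 4.7 × 24 / 0.59 = 1709 mg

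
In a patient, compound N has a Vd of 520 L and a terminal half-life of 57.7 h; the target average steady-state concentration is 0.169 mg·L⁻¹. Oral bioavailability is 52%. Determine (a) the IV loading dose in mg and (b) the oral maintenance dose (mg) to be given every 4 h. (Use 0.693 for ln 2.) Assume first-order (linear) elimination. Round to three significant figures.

LD = Vd × C = 520.0 × 0.169 = 87.88 mg
CL = 0.693 × Vd / t½ = 0.693 × 520.0 / 57.7 = 6.245 L/h
D = CL × Css × τ / F = 6.245 × 0.169 × 4 / 0.52 = 8.119 mg

(a) 87.9 mg; (b) 8.12 mg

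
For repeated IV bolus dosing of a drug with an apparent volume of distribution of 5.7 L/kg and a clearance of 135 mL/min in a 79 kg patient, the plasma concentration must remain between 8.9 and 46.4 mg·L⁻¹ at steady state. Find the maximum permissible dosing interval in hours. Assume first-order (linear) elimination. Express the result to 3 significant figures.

91.8 h

Total Vd = 5.7 × 79 = 450.3 L
CL = 135 mL/min × 60/1000 = 8.100 L/h
k = CL / Vd = 8.100 / 450.3 = 0.01799 h⁻¹
Between IV bolus doses, concentration decays as C = C₀·e^(−kτ), so C_peak/C_trough = e^(kτ).
τ_max = ln(C_peak/C_trough) / k = ln(46.4/8.9) / 0.01799 = 1.651 / 0.01799 = 91.77 h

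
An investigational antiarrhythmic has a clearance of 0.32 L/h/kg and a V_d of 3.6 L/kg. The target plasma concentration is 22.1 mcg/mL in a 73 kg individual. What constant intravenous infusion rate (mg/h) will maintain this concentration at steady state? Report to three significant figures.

CL = 0.32 L/h/kg × 73 kg = 23.36 L/h
Infusion rate = CL · Css = 23.36 L/h × 22.1 mg/L = 516.3 mg/h

516 mg/h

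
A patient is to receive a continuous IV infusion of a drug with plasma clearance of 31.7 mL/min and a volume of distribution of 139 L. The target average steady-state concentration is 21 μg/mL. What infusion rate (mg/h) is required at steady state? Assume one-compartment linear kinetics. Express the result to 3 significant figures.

39.9 mg/h

CL = 31.7 mL/min × 60/1000 = 1.902 L/h
Maintenance depends on clearance, not Vd — rate in must match rate out.
R₀ = 1.902 × 21 = 39.94 mg/h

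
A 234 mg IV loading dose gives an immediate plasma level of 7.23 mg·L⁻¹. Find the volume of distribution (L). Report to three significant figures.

32.4 L

Immediately after an IV bolus, C₀ = Dose / Vd, so Vd = Dose / C₀.
Vd = 234 / 7.23 = 32.37 L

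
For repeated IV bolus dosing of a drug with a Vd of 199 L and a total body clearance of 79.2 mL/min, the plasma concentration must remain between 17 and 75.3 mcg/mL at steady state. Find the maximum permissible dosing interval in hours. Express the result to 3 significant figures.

62.3 h

Convert clearance: 79.2 mL/min × 60 min/h ÷ 1000 mL/L = 4.752 L/h
k = CL / Vd = 4.752 / 199.0 = 0.02388 h⁻¹
Between IV bolus doses, concentration decays as C = C₀·e^(−kτ), so C_peak/C_trough = e^(kτ).
τ_max = ln(C_peak/C_trough) / k = ln(75.3/17) / 0.02388 = 1.488 / 0.02388 = 62.31 h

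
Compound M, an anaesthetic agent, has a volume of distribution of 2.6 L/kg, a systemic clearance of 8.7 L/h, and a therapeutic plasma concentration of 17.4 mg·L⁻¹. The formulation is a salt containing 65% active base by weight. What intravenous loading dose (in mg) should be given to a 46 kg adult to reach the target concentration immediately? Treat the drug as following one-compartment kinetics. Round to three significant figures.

3200 mg

Vd(total) = 46 kg × 2.6 L/kg = 119.6 L
The loading dose fills Vd to the target concentration; clearance is irrelevant here.
LD = Vd × C / S = 119.6 × 17.40 / 0.65 = 3202 mg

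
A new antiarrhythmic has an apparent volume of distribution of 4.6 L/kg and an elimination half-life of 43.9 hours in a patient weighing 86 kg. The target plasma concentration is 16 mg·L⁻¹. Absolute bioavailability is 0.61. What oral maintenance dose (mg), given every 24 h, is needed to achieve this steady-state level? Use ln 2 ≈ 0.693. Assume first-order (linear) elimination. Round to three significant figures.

3930 mg

Vd = 4.6 L/kg × 86 kg = 395.6 L
CL = ln 2 · Vd / t½ = 0.693 × 395.6 / 43.9 = 6.245 L/h
D = CL × Css × τ / F = 6.245 × 16 × 24 / 0.61 = 3931 mg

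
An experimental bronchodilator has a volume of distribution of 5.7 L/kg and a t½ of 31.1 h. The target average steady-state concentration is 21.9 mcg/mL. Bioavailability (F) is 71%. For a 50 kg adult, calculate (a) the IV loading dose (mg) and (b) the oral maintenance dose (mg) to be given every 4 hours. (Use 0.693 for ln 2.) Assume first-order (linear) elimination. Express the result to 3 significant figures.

(a) 6240 mg; (b) 784 mg

Total Vd = 5.7 × 50 = 285.0 L
LD = Vd × C = 285.0 × 21.9 = 6242 mg
CL = 0.693 × Vd / t½ = 0.693 × 285.0 / 31.1 = 6.351 L/h
D = CL × Css × τ / F = 6.351 × 21.9 × 4 / 0.71 = 783.6 mg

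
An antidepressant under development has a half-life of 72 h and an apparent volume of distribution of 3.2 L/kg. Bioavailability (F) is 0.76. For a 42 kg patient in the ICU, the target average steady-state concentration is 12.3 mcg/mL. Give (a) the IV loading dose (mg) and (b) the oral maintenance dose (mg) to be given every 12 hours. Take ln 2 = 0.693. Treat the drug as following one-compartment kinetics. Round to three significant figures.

(a) 1650 mg; (b) 251 mg

Vd(total) = 42 kg × 3.2 L/kg = 134.4 L
LD = Vd × C = 134.4 × 12.3 = 1653 mg
CL = 0.693 × Vd / t½ = 0.693 × 134.4 / 72 = 1.294 L/h
D = CL × Css × τ / F = 1.294 × 12.3 × 12 / 0.76 = 251.3 mg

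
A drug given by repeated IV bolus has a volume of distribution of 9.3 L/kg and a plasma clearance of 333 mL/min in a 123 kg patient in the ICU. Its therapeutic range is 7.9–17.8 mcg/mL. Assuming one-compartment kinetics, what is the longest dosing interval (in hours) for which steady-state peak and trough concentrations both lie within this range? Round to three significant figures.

46.5 h

Total Vd = 9.3 × 123 = 1144 L
CL = 333 mL/min = 333 × 0.06 = 19.98 L/h
k = CL / Vd = 19.98 / 1144 = 0.01747 h⁻¹
Between IV bolus doses, concentration decays as C = C₀·e^(−kτ), so C_peak/C_trough = e^(kτ).
τ_max = ln(C_peak/C_trough) / k = ln(17.8/7.9) / 0.01747 = 0.8123 / 0.01747 = 46.50 h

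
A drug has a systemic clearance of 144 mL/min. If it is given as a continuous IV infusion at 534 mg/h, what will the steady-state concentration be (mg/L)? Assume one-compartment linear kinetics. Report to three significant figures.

CL = 144 mL/min × 60/1000 = 8.640 L/h
Css = rate / CL = 534 / 8.640 = 61.81 mg/L

61.8 mg/L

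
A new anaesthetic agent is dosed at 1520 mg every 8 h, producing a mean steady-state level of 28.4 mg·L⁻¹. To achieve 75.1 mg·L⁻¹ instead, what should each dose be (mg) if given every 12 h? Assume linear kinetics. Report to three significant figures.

6030 mg

For first-order elimination, Css ∝ F·D/(CL·τ); F and CL are unchanged, so Css ∝ D/τ.
D₂ = D₁ × (Css,target / Css,current) × (τ₂/τ₁) = 1520 × (75.1/28.4) × (12/8) = 6029 mg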